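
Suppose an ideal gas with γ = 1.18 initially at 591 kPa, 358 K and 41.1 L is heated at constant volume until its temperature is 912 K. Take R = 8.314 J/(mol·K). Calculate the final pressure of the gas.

1510 kPa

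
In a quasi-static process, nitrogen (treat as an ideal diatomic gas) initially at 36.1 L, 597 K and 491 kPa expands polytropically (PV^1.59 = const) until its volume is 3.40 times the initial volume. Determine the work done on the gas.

-15400 J

n = P₁V₁/(RT₁) = 491×36.1/(8.314×597) = 3.57 mol.
Polytropic n=1.59: T₂ = T₁(V₁/V₂)^(n−1) = 597×(0.294)^0.59 = 290 K; P₂ = P₁(V₁/V₂)^n = 70.2 kPa.
W = (P₁V₁−P₂V₂)/(n−1) = (491×36.1−70.2×123)/0.59 = 15400 J.
Work done on the gas = −W_by = -15400 J.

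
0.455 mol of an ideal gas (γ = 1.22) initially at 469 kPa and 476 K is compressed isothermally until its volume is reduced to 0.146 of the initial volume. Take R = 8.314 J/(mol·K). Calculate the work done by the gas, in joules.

-3460 J

V₁ = nRT₁/P₁ = 0.455×8.314×476/469 = 3.84 L.
Isothermal: T stays 476 K; PV = const ⇒ V₂ = 0.561 L, P₂ = 3210 kPa.
W = nRT ln(V₂/V₁) = 0.455×8.314×476×ln(0.146) = -3460 J.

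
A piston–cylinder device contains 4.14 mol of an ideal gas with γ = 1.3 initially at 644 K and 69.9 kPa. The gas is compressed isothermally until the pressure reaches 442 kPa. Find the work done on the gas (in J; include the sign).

40900 J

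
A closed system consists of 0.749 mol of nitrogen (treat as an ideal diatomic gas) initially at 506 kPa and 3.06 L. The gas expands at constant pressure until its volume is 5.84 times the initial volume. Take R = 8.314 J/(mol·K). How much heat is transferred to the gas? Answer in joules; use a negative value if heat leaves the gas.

T₁ = P₁V₁/(nR) = 506×3.06/(0.749×8.314) = 249 K.
Isobaric: P stays 506 kPa; V/T = const ⇒ T₂ = 1450 K, V₂ = 17.9 L.
W = PΔV = 506×(17.9−3.06) kPa·L = 7490 J.
ΔU = nCvΔT = 0.749×20.8×(1450−249) = 18700 J.
Q = ΔU + W = nCpΔT = 26200 J.

26200 J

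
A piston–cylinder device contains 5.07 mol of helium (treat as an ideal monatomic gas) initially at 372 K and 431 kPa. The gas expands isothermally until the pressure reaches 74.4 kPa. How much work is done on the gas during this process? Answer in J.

-27500 J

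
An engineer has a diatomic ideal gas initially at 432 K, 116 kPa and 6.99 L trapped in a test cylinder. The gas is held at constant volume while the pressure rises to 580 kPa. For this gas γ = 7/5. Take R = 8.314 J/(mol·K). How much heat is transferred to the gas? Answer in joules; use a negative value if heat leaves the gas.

8110 J

n = P₁V₁/(RT₁) = 116×6.99/(8.314×432) = 0.226 mol.
Isochoric: V stays 6.99 L; P/T = const ⇒ T₂ = 2160 K, P₂ = 580 kPa.
W = 0 (no volume change).
ΔU = nCvΔT = 0.226×20.8×(2160−432) = 8110 J.
Q = ΔU = 8110 J.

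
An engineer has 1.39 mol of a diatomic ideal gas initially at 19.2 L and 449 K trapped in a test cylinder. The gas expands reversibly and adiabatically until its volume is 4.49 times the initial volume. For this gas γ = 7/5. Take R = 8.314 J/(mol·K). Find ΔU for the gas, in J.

-5860 J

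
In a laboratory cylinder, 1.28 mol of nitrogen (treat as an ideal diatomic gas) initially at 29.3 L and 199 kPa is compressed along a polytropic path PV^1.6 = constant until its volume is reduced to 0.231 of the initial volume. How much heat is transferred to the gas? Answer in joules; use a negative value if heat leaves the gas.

T₁ = P₁V₁/(nR) = 199×29.3/(1.28×8.314) = 548 K.
Polytropic n=1.6: T₂ = T₁(V₁/V₂)^(n−1) = 548×(4.33)^0.60 = 1320 K; P₂ = P₁(V₁/V₂)^n = 2080 kPa.
W = (P₁V₁−P₂V₂)/(n−1) = (199×29.3−2080×6.77)/0.60 = -13700 J.
ΔU = nCvΔT = 1.28×20.8×(1320−548) = 20500 J.
Q = ΔU + W = 6850 J.

6850 J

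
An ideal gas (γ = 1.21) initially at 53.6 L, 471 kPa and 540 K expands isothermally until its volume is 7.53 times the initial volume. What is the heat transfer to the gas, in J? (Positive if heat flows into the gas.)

51000 J

n = P₁V₁/(RT₁) = 471×53.6/(8.314×540) = 5.62 mol.
Isothermal: T stays 540 K; PV = const ⇒ V₂ = 404 L, P₂ = 62.5 kPa.
ΔU = 0 (ideal gas, T constant).
W = nRT ln(V₂/V₁) = 5.62×8.314×540×ln(7.53) = 51000 J.
Q = ΔU + W = 51000 J.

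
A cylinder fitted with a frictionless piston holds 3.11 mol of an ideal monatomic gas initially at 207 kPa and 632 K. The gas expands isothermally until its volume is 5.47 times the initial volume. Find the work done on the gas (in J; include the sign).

-27800 J

V₁ = nRT₁/P₁ = 3.11×8.314×632/207 = 78.9 L.
Isothermal: T stays 632 K; PV = const ⇒ V₂ = 432 L, P₂ = 37.8 kPa.
W = nRT ln(V₂/V₁) = 3.11×8.314×632×ln(5.47) = 27800 J.
Work done on the gas = −W_by = -27800 J.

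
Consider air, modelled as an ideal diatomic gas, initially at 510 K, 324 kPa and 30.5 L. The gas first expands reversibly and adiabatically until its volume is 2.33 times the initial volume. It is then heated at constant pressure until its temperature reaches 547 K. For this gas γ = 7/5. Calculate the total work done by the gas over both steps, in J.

n = P₁V₁/(RT₁) = 324×30.5/(8.314×510) = 2.33 mol.
Step 1 — Adiabatic: TV^(γ−1) = const ⇒ T₂ = 510×(0.429)^0.400 = 364 K; PV^γ = const ⇒ P₂ = 99.1 kPa.
ΔU = nCvΔT = 2.33×20.8×(364−510) = -7090 J.
Q = 0 for an adiabatic process, so W = −ΔU = 7090 J.
State after step 1: P = 99.1 kPa, V = 71.1 L, T = 364 K.
Step 2 — Isobaric: P stays 99.1 kPa; V/T = const ⇒ T₂ = 547 K, V₂ = 107 L.
W = PΔV = 99.1×(107−71.1) kPa·L = 3550 J.
ΔU = nCvΔT = 2.33×20.8×(547−364) = 8880 J.
Q = ΔU + W = nCpΔT = 12400 J.
Net over both steps: W = 10600 J, Q = 12400 J, ΔU = 1790 J.

10600 J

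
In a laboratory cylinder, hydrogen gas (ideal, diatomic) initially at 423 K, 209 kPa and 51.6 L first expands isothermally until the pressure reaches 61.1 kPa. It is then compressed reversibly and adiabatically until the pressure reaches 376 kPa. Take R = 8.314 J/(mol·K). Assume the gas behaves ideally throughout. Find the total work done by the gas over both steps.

-5090 J

n = P₁V₁/(RT₁) = 209×51.6/(8.314×423) = 3.07 mol.
Step 1 — Isothermal: T stays 423 K; PV = const ⇒ V₂ = 177 L, P₂ = 61.1 kPa.
ΔU = 0 (ideal gas, T constant).
W = nRT ln(V₂/V₁) = 3.07×8.314×423×ln(3.42) = 13300 J.
Q = ΔU + W = 13300 J.
State after step 1: P = 61.1 kPa, V = 177 L, T = 423 K.
Step 2 — Adiabatic: T₂/T₁ = (P₂/P₁)^((γ−1)/γ) ⇒ T₂ = 423×(6.15)^0.286 = 711 K; V₂ = 48.2 L.
ΔU = nCvΔT = 3.07×20.8×(711−423) = 18400 J.
Q = 0 for an adiabatic process, so W = −ΔU = -18400 J.
Net over both steps: W = -5090 J, Q = 13300 J, ΔU = 18400 J.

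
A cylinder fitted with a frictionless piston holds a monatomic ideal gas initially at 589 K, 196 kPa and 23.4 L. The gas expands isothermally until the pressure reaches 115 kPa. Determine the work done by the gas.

2450 J

n = P₁V₁/(RT₁) = 196×23.4/(8.314×589) = 0.937 mol.
Isothermal: T stays 589 K; PV = const ⇒ V₂ = 39.9 L, P₂ = 115 kPa.
W = nRT ln(V₂/V₁) = 0.937×8.314×589×ln(1.70) = 2450 J.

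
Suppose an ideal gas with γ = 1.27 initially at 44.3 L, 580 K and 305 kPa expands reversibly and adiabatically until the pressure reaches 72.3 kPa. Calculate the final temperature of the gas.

427 K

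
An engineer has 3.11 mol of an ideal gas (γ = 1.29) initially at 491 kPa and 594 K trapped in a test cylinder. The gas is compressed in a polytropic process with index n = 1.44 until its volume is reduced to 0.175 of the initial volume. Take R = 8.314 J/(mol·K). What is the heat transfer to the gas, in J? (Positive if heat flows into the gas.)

20800 J

V₁ = nRT₁/P₁ = 3.11×8.314×594/491 = 31.3 L.
Polytropic n=1.44: T₂ = T₁(V₁/V₂)^(n−1) = 594×(5.71)^0.44 = 1280 K; P₂ = P₁(V₁/V₂)^n = 6040 kPa.
W = (P₁V₁−P₂V₂)/(n−1) = (491×31.3−6040×5.47)/0.44 = -40300 J.
ΔU = nCvΔT = 3.11×28.7×(1280−594) = 61100 J.
Q = ΔU + W = 20800 J.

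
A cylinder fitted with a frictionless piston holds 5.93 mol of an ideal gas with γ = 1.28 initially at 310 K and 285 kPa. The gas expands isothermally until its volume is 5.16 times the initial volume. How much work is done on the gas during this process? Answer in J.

V₁ = nRT₁/P₁ = 5.93×8.314×310/285 = 53.6 L.
Isothermal: T stays 310 K; PV = const ⇒ V₂ = 277 L, P₂ = 55.2 kPa.
W = nRT ln(V₂/V₁) = 5.93×8.314×310×ln(5.16) = 25100 J.
Work done on the gas = −W_by = -25100 J.

-25100 J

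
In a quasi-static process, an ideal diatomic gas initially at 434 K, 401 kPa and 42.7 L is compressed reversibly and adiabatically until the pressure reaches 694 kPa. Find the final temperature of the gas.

Adiabatic: T₂/T₁ = (P₂/P₁)^((γ−1)/γ) ⇒ T₂ = 434×(1.73)^0.286 = 508 K; V₂ = 28.9 L.

508 K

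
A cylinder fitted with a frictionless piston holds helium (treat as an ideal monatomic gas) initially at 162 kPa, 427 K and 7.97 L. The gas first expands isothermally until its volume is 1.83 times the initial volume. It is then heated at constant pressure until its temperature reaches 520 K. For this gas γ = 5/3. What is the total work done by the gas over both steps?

1060 J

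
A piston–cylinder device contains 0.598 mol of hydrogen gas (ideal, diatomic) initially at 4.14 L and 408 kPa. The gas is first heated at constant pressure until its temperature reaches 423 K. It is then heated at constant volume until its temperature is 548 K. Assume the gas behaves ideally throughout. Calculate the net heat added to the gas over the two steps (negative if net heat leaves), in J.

3000 J

T₁ = P₁V₁/(nR) = 408×4.14/(0.598×8.314) = 340 K.
Step 1 — Isobaric: P stays 408 kPa; V/T = const ⇒ T₂ = 423 K, V₂ = 5.15 L.
W = PΔV = 408×(5.15−4.14) kPa·L = 414 J.
ΔU = nCvΔT = 0.598×20.8×(423−340) = 1030 J.
Q = ΔU + W = nCpΔT = 1450 J.
State after step 1: P = 408 kPa, V = 5.15 L, T = 423 K.
Step 2 — Isochoric: V stays 5.15 L; P/T = const ⇒ T₂ = 548 K, P₂ = 529 kPa.
W = 0 (no volume change).
ΔU = nCvΔT = 0.598×20.8×(548−423) = 1550 J.
Q = ΔU = 1550 J.
Net over both steps: W = 414 J, Q = 3000 J, ΔU = 2590 J.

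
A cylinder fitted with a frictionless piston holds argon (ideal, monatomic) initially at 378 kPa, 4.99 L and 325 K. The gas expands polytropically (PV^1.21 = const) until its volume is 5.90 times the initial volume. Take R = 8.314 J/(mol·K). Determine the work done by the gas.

2790 J

n = P₁V₁/(RT₁) = 378×4.99/(8.314×325) = 0.698 mol.
Polytropic n=1.21: T₂ = T₁(V₁/V₂)^(n−1) = 325×(0.169)^0.21 = 224 K; P₂ = P₁(V₁/V₂)^n = 44.1 kPa.
W = (P₁V₁−P₂V₂)/(n−1) = (378×4.99−44.1×29.4)/0.21 = 2790 J.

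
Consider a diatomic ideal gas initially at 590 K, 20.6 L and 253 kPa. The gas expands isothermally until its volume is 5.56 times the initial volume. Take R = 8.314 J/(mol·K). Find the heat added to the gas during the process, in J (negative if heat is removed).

n = P₁V₁/(RT₁) = 253×20.6/(8.314×590) = 1.06 mol.
Isothermal: T stays 590 K; PV = const ⇒ V₂ = 115 L, P₂ = 45.5 kPa.
ΔU = 0 (ideal gas, T constant).
W = nRT ln(V₂/V₁) = 1.06×8.314×590×ln(5.56) = 8940 J.
Q = ΔU + W = 8940 J.

8940 J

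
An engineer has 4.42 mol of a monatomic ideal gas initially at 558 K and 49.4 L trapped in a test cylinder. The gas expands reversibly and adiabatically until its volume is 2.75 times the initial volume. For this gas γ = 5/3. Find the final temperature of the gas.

P₁ = nRT₁/V₁ = 4.42×8.314×558/49.4 = 415 kPa.
Adiabatic: TV^(γ−1) = const ⇒ T₂ = 558×(0.364)^0.667 = 284 K; PV^γ = const ⇒ P₂ = 76.9 kPa.

284 K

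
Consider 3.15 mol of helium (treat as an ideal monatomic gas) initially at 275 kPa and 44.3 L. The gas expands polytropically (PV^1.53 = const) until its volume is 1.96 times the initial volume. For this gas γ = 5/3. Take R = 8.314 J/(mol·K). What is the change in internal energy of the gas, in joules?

-5480 J

T₁ = P₁V₁/(nR) = 275×44.3/(3.15×8.314) = 465 K.
Polytropic n=1.53: T₂ = T₁(V₁/V₂)^(n−1) = 465×(0.510)^0.53 = 326 K; P₂ = P₁(V₁/V₂)^n = 98.2 kPa.
For an ideal gas ΔU = nCvΔT with Cv = (3/2)R = 12.5 J/(mol·K).
ΔU = 3.15×12.5×(326−465) = -5480 J.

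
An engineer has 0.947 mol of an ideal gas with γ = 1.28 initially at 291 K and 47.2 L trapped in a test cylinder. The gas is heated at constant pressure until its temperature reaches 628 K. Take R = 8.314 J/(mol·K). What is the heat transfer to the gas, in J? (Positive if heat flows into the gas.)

12100 J

P₁ = nRT₁/V₁ = 0.947×8.314×291/47.2 = 48.5 kPa.
Isobaric: P stays 48.5 kPa; V/T = const ⇒ T₂ = 628 K, V₂ = 102 L.
W = PΔV = 48.5×(102−47.2) kPa·L = 2650 J.
ΔU = nCvΔT = 0.947×29.7×(628−291) = 9480 J.
Q = ΔU + W = nCpΔT = 12100 J.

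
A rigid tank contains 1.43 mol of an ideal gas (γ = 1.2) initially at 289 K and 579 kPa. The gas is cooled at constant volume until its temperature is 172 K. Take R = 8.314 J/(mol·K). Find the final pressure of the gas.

V₁ = nRT₁/P₁ = 1.43×8.314×289/579 = 5.93 L.
Isochoric: V stays 5.93 L; P/T = const ⇒ T₂ = 172 K, P₂ = 345 kPa.

345 kPa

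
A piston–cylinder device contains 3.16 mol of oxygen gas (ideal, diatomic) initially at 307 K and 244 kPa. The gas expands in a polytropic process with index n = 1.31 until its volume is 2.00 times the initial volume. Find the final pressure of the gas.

98.4 kPa

V₁ = nRT₁/P₁ = 3.16×8.314×307/244 = 33.1 L.
Polytropic n=1.31: T₂ = T₁(V₁/V₂)^(n−1) = 307×(0.500)^0.31 = 248 K; P₂ = P₁(V₁/V₂)^n = 98.4 kPa.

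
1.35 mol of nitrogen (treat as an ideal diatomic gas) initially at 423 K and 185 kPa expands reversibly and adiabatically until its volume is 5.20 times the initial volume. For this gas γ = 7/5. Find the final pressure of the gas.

18.4 kPa

V₁ = nRT₁/P₁ = 1.35×8.314×423/185 = 25.7 L.
Adiabatic: TV^(γ−1) = const ⇒ T₂ = 423×(0.192)^0.400 = 219 K; PV^γ = const ⇒ P₂ = 18.4 kPa.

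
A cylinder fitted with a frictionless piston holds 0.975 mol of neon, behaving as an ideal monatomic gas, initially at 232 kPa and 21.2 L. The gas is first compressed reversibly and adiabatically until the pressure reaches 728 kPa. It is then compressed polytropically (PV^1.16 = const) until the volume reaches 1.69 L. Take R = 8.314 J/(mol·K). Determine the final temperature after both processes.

1290 K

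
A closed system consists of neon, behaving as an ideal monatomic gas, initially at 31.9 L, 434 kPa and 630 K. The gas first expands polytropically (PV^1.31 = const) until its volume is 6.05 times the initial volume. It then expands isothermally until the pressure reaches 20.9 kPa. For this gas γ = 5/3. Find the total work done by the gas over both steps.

24400 J

n = P₁V₁/(RT₁) = 434×31.9/(8.314×630) = 2.64 mol.
Step 1 — Polytropic n=1.31: T₂ = T₁(V₁/V₂)^(n−1) = 630×(0.165)^0.31 = 361 K; P₂ = P₁(V₁/V₂)^n = 41.1 kPa.
W = (P₁V₁−P₂V₂)/(n−1) = (434×31.9−41.1×193)/0.31 = 19100 J.
ΔU = nCvΔT = 2.64×12.5×(361−630) = -8880 J.
Q = ΔU + W = 10200 J.
State after step 1: P = 41.1 kPa, V = 193 L, T = 361 K.
Step 2 — Isothermal: T stays 361 K; PV = const ⇒ V₂ = 379 L, P₂ = 20.9 kPa.
ΔU = 0 (ideal gas, T constant).
W = nRT ln(V₂/V₁) = 2.64×8.314×361×ln(1.96) = 5350 J.
Q = ΔU + W = 5350 J.
Net over both steps: W = 24400 J, Q = 15600 J, ΔU = -8880 J.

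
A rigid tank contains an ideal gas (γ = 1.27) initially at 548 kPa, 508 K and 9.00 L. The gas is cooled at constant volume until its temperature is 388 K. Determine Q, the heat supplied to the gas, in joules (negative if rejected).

-4310 J

n = P₁V₁/(RT₁) = 548×9.00/(8.314×508) = 1.17 mol.
Isochoric: V stays 9.00 L; P/T = const ⇒ T₂ = 388 K, P₂ = 419 kPa.
W = 0 (no volume change).
ΔU = nCvΔT = 1.17×30.8×(388−508) = -4310 J.
Q = ΔU = -4310 J.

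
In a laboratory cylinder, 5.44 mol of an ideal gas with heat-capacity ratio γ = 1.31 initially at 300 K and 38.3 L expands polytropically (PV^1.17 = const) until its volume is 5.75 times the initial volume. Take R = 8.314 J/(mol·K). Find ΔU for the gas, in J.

-11300 J

P₁ = nRT₁/V₁ = 5.44×8.314×300/38.3 = 354 kPa.
Polytropic n=1.17: T₂ = T₁(V₁/V₂)^(n−1) = 300×(0.174)^0.17 = 223 K; P₂ = P₁(V₁/V₂)^n = 45.8 kPa.
For an ideal gas ΔU = nCvΔT with Cv = R/(γ−1) = 26.8 J/(mol·K).
ΔU = 5.44×26.8×(223−300) = -11300 J.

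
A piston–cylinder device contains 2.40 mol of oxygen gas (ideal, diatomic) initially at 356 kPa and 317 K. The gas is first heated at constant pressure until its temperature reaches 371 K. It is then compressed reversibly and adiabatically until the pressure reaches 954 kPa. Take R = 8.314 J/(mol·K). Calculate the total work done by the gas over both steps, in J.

-4940 J

V₁ = nRT₁/P₁ = 2.40×8.314×317/356 = 17.8 L.
Step 1 — Isobaric: P stays 356 kPa; V/T = const ⇒ T₂ = 371 K, V₂ = 20.8 L.
W = PΔV = 356×(20.8−17.8) kPa·L = 1080 J.
ΔU = nCvΔT = 2.40×20.8×(371−317) = 2690 J.
Q = ΔU + W = nCpΔT = 3770 J.
State after step 1: P = 356 kPa, V = 20.8 L, T = 371 K.
Step 2 — Adiabatic: T₂/T₁ = (P₂/P₁)^((γ−1)/γ) ⇒ T₂ = 371×(2.68)^0.286 = 492 K; V₂ = 10.3 L.
ΔU = nCvΔT = 2.40×20.8×(492−371) = 6020 J.
Q = 0 for an adiabatic process, so W = −ΔU = -6020 J.
Net over both steps: W = -4940 J, Q = 3770 J, ΔU = 8710 J.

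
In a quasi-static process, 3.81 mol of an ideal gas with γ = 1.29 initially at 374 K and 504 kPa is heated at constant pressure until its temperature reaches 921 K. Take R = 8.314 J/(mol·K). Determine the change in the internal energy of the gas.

V₁ = nRT₁/P₁ = 3.81×8.314×374/504 = 23.5 L.
Isobaric: P stays 504 kPa; V/T = const ⇒ T₂ = 921 K, V₂ = 57.9 L.
For an ideal gas ΔU = nCvΔT with Cv = R/(γ−1) = 28.7 J/(mol·K).
ΔU = 3.81×28.7×(921−374) = 59700 J.

59700 J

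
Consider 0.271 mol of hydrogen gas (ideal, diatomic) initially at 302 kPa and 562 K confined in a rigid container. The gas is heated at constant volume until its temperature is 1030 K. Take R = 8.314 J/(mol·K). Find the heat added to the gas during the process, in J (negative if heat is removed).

V₁ = nRT₁/P₁ = 0.271×8.314×562/302 = 4.19 L.
Isochoric: V stays 4.19 L; P/T = const ⇒ T₂ = 1030 K, P₂ = 553 kPa.
W = 0 (no volume change).
ΔU = nCvΔT = 0.271×20.8×(1030−562) = 2640 J.
Q = ΔU = 2640 J.

2640 J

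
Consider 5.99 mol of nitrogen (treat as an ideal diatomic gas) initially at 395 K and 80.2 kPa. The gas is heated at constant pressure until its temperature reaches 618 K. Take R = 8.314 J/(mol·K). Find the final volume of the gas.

V₁ = nRT₁/P₁ = 5.99×8.314×395/80.2 = 245 L.
Isobaric: P stays 80.2 kPa; V/T = const ⇒ T₂ = 618 K, V₂ = 384 L.

384 L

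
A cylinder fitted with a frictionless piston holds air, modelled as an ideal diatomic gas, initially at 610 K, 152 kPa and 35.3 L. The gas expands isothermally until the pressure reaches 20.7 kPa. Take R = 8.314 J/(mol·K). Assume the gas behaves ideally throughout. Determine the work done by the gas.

10700 J

n = P₁V₁/(RT₁) = 152×35.3/(8.314×610) = 1.06 mol.
Isothermal: T stays 610 K; PV = const ⇒ V₂ = 259 L, P₂ = 20.7 kPa.
W = nRT ln(V₂/V₁) = 1.06×8.314×610×ln(7.34) = 10700 J.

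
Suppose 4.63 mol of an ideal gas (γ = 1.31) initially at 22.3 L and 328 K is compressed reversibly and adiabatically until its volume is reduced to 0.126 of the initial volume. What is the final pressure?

8540 kPa

P₁ = nRT₁/V₁ = 4.63×8.314×328/22.3 = 566 kPa.
Adiabatic: TV^(γ−1) = const ⇒ T₂ = 328×(7.94)^0.310 = 623 K; PV^γ = const ⇒ P₂ = 8540 kPa.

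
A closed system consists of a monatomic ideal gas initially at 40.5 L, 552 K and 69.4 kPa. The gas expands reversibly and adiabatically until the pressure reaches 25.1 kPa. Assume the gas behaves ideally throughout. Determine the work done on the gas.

n = P₁V₁/(RT₁) = 69.4×40.5/(8.314×552) = 0.612 mol.
Adiabatic: T₂/T₁ = (P₂/P₁)^((γ−1)/γ) ⇒ T₂ = 552×(0.362)^0.400 = 368 K; V₂ = 74.6 L.
ΔU = nCvΔT = 0.612×12.5×(368−552) = -1410 J.
Q = 0 for an adiabatic process, so W = −ΔU = 1410 J.
Work done on the gas = −W_by = -1410 J.

-1410 J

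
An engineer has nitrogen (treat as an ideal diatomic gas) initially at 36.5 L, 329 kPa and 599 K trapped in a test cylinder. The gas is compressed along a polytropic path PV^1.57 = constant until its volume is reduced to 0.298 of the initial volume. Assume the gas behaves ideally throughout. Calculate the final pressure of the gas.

Polytropic n=1.57: T₂ = T₁(V₁/V₂)^(n−1) = 599×(3.36)^0.57 = 1190 K; P₂ = P₁(V₁/V₂)^n = 2200 kPa.

2200 kPa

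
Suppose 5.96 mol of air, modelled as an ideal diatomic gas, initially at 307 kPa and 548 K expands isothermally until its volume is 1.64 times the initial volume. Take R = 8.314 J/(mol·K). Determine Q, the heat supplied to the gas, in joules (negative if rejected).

13400 J

V₁ = nRT₁/P₁ = 5.96×8.314×548/307 = 88.5 L.
Isothermal: T stays 548 K; PV = const ⇒ V₂ = 145 L, P₂ = 187 kPa.
ΔU = 0 (ideal gas, T constant).
W = nRT ln(V₂/V₁) = 5.96×8.314×548×ln(1.64) = 13400 J.
Q = ΔU + W = 13400 J.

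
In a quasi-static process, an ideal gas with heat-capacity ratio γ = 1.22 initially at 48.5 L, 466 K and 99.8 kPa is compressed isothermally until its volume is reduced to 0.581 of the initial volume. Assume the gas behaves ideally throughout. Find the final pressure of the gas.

172 kPa

Isothermal: T stays 466 K; PV = const ⇒ V₂ = 28.2 L, P₂ = 172 kPa.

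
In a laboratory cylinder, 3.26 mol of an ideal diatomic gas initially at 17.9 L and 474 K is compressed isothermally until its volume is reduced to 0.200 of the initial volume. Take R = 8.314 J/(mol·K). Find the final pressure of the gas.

P₁ = nRT₁/V₁ = 3.26×8.314×474/17.9 = 718 kPa.
Isothermal: T stays 474 K; PV = const ⇒ V₂ = 3.58 L, P₂ = 3590 kPa.

3590 kPa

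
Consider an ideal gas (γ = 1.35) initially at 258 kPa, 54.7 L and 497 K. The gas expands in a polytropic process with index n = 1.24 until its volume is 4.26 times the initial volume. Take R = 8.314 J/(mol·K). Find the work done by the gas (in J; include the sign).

n = P₁V₁/(RT₁) = 258×54.7/(8.314×497) = 3.42 mol.
Polytropic n=1.24: T₂ = T₁(V₁/V₂)^(n−1) = 497×(0.235)^0.24 = 351 K; P₂ = P₁(V₁/V₂)^n = 42.8 kPa.
W = (P₁V₁−P₂V₂)/(n−1) = (258×54.7−42.8×233)/0.24 = 17300 J.

17300 J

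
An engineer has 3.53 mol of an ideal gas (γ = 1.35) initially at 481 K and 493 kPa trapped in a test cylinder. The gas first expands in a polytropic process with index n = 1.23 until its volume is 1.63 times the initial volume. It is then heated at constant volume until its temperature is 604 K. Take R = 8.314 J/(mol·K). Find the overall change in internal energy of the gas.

V₁ = nRT₁/P₁ = 3.53×8.314×481/493 = 28.6 L.
Step 1 — Polytropic n=1.23: T₂ = T₁(V₁/V₂)^(n−1) = 481×(0.613)^0.23 = 430 K; P₂ = P₁(V₁/V₂)^n = 270 kPa.
W = (P₁V₁−P₂V₂)/(n−1) = (493×28.6−270×46.7)/0.23 = 6520 J.
ΔU = nCvΔT = 3.53×23.8×(430−481) = -4290 J.
Q = ΔU + W = 2240 J.
State after step 1: P = 270 kPa, V = 46.7 L, T = 430 K.
Step 2 — Isochoric: V stays 46.7 L; P/T = const ⇒ T₂ = 604 K, P₂ = 380 kPa.
W = 0 (no volume change).
ΔU = nCvΔT = 3.53×23.8×(604−430) = 14600 J.
Q = ΔU = 14600 J.
Net over both steps: W = 6520 J, Q = 16800 J, ΔU = 10300 J.

10300 J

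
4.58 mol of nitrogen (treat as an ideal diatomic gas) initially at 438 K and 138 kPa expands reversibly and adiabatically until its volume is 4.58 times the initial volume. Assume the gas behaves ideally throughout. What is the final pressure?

16.4 kPa

V₁ = nRT₁/P₁ = 4.58×8.314×438/138 = 121 L.
Adiabatic: TV^(γ−1) = const ⇒ T₂ = 438×(0.218)^0.400 = 238 K; PV^γ = const ⇒ P₂ = 16.4 kPa.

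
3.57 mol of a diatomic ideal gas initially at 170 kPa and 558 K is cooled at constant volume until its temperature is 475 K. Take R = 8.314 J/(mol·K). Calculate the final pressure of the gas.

V₁ = nRT₁/P₁ = 3.57×8.314×558/170 = 97.4 L.
Isochoric: V stays 97.4 L; P/T = const ⇒ T₂ = 475 K, P₂ = 145 kPa.

145 kPa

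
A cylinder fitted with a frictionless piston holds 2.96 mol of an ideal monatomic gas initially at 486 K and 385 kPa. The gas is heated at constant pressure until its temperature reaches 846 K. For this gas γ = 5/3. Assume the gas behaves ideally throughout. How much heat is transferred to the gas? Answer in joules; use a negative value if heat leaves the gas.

V₁ = nRT₁/P₁ = 2.96×8.314×486/385 = 31.1 L.
Isobaric: P stays 385 kPa; V/T = const ⇒ T₂ = 846 K, V₂ = 54.1 L.
W = PΔV = 385×(54.1−31.1) kPa·L = 8860 J.
ΔU = nCvΔT = 2.96×12.5×(846−486) = 13300 J.
Q = ΔU + W = nCpΔT = 22100 J.

22100 J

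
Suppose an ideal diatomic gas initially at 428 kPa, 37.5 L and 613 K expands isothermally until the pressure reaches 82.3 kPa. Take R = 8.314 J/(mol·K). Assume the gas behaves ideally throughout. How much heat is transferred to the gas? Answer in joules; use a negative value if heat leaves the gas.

n = P₁V₁/(RT₁) = 428×37.5/(8.314×613) = 3.15 mol.
Isothermal: T stays 613 K; PV = const ⇒ V₂ = 195 L, P₂ = 82.3 kPa.
ΔU = 0 (ideal gas, T constant).
W = nRT ln(V₂/V₁) = 3.15×8.314×613×ln(5.20) = 26500 J.
Q = ΔU + W = 26500 J.

26500 J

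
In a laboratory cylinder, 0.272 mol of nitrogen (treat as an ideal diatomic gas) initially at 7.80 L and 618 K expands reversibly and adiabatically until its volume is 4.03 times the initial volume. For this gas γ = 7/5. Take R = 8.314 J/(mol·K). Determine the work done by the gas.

1490 J

P₁ = nRT₁/V₁ = 0.272×8.314×618/7.80 = 179 kPa.
Adiabatic: TV^(γ−1) = const ⇒ T₂ = 618×(0.248)^0.400 = 354 K; PV^γ = const ⇒ P₂ = 25.5 kPa.
ΔU = nCvΔT = 0.272×20.8×(354−618) = -1490 J.
Q = 0 for an adiabatic process, so W = −ΔU = 1490 J.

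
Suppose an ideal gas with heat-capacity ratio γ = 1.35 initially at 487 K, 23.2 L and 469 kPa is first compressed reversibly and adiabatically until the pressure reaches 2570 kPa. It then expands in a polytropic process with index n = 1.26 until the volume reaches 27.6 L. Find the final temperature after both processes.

521 K

n = P₁V₁/(RT₁) = 469×23.2/(8.314×487) = 2.69 mol.
Step 1 — Adiabatic: T₂/T₁ = (P₂/P₁)^((γ−1)/γ) ⇒ T₂ = 487×(5.48)^0.259 = 757 K; V₂ = 6.58 L.
ΔU = nCvΔT = 2.69×23.8×(757−487) = 17200 J.
Q = 0 for an adiabatic process, so W = −ΔU = -17200 J.
State after step 1: P = 2570 kPa, V = 6.58 L, T = 757 K.
Step 2 — Polytropic n=1.26: T₂ = T₁(V₁/V₂)^(n−1) = 757×(0.238)^0.26 = 521 K; P₂ = P₁(V₁/V₂)^n = 422 kPa.
W = (P₁V₁−P₂V₂)/(n−1) = (2570×6.58−422×27.6)/0.26 = 20200 J.
ΔU = nCvΔT = 2.69×23.8×(521−757) = -15000 J.
Q = ΔU + W = 5200 J.
Net over both steps: W = 3010 J, Q = 5200 J, ΔU = 2200 J.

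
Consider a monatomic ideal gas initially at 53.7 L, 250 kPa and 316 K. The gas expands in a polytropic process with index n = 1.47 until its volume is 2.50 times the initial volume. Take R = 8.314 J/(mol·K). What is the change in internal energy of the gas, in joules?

-7050 J

n = P₁V₁/(RT₁) = 250×53.7/(8.314×316) = 5.11 mol.
Polytropic n=1.47: T₂ = T₁(V₁/V₂)^(n−1) = 316×(0.400)^0.47 = 205 K; P₂ = P₁(V₁/V₂)^n = 65.0 kPa.
For an ideal gas ΔU = nCvΔT with Cv = (3/2)R = 12.5 J/(mol·K).
ΔU = 5.11×12.5×(205−316) = -7050 J.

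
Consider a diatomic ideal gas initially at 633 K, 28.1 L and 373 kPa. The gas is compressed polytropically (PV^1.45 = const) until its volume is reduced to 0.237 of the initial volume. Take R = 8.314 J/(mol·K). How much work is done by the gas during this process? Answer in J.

-21200 J

n = P₁V₁/(RT₁) = 373×28.1/(8.314×633) = 1.99 mol.
Polytropic n=1.45: T₂ = T₁(V₁/V₂)^(n−1) = 633×(4.22)^0.45 = 1210 K; P₂ = P₁(V₁/V₂)^n = 3010 kPa.
W = (P₁V₁−P₂V₂)/(n−1) = (373×28.1−3010×6.66)/0.45 = -21200 J.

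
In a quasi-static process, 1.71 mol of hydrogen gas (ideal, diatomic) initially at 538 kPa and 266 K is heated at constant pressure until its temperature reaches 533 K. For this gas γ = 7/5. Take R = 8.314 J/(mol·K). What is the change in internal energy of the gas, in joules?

V₁ = nRT₁/P₁ = 1.71×8.314×266/538 = 7.03 L.
Isobaric: P stays 538 kPa; V/T = const ⇒ T₂ = 533 K, V₂ = 14.1 L.
For an ideal gas ΔU = nCvΔT with Cv = (5/2)R = 20.8 J/(mol·K).
ΔU = 1.71×20.8×(533−266) = 9490 J.

9490 J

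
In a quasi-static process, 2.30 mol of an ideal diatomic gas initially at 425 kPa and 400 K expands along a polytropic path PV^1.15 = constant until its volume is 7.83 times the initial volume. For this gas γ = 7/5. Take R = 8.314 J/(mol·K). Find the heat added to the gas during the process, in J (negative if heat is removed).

V₁ = nRT₁/P₁ = 2.30×8.314×400/425 = 18.0 L.
Polytropic n=1.15: T₂ = T₁(V₁/V₂)^(n−1) = 400×(0.128)^0.15 = 294 K; P₂ = P₁(V₁/V₂)^n = 39.9 kPa.
W = (P₁V₁−P₂V₂)/(n−1) = (425×18.0−39.9×141)/0.15 = 13500 J.
ΔU = nCvΔT = 2.30×20.8×(294−400) = -5080 J.
Q = ΔU + W = 8460 J.

8460 J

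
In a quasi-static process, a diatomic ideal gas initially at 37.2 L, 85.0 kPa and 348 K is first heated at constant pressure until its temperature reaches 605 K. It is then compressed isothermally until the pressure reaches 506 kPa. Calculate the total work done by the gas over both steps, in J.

-7470 J

n = P₁V₁/(RT₁) = 85.0×37.2/(8.314×348) = 1.09 mol.
Step 1 — Isobaric: P stays 85.0 kPa; V/T = const ⇒ T₂ = 605 K, V₂ = 64.7 L.
W = PΔV = 85.0×(64.7−37.2) kPa·L = 2340 J.
ΔU = nCvΔT = 1.09×20.8×(605−348) = 5840 J.
Q = ΔU + W = nCpΔT = 8170 J.
State after step 1: P = 85.0 kPa, V = 64.7 L, T = 605 K.
Step 2 — Isothermal: T stays 605 K; PV = const ⇒ V₂ = 10.9 L, P₂ = 506 kPa.
ΔU = 0 (ideal gas, T constant).
W = nRT ln(V₂/V₁) = 1.09×8.314×605×ln(0.168) = -9810 J.
Q = ΔU + W = -9810 J.
Net over both steps: W = -7470 J, Q = -1630 J, ΔU = 5840 J.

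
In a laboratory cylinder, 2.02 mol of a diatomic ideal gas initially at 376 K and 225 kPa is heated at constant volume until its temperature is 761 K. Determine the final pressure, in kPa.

V₁ = nRT₁/P₁ = 2.02×8.314×376/225 = 28.1 L.
Isochoric: V stays 28.1 L; P/T = const ⇒ T₂ = 761 K, P₂ = 455 kPa.

455 kPa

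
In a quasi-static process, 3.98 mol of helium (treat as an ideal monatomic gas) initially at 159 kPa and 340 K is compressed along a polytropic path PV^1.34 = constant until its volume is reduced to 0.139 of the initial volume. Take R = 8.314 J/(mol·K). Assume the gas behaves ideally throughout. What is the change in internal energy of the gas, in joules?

V₁ = nRT₁/P₁ = 3.98×8.314×340/159 = 70.8 L.
Polytropic n=1.34: T₂ = T₁(V₁/V₂)^(n−1) = 340×(7.19)^0.34 = 665 K; P₂ = P₁(V₁/V₂)^n = 2240 kPa.
For an ideal gas ΔU = nCvΔT with Cv = (3/2)R = 12.5 J/(mol·K).
ΔU = 3.98×12.5×(665−340) = 16100 J.

16100 J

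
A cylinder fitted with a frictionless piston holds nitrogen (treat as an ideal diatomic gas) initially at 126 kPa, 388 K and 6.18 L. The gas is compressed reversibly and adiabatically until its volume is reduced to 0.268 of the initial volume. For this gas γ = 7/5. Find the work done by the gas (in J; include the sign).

-1350 J

n = P₁V₁/(RT₁) = 126×6.18/(8.314×388) = 0.241 mol.
Adiabatic: TV^(γ−1) = const ⇒ T₂ = 388×(3.73)^0.400 = 657 K; PV^γ = const ⇒ P₂ = 796 kPa.
ΔU = nCvΔT = 0.241×20.8×(657−388) = 1350 J.
Q = 0 for an adiabatic process, so W = −ΔU = -1350 J.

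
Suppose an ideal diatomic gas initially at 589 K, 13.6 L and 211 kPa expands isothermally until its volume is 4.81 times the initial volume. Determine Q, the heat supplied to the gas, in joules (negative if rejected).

4510 J

n = P₁V₁/(RT₁) = 211×13.6/(8.314×589) = 0.586 mol.
Isothermal: T stays 589 K; PV = const ⇒ V₂ = 65.4 L, P₂ = 43.9 kPa.
ΔU = 0 (ideal gas, T constant).
W = nRT ln(V₂/V₁) = 0.586×8.314×589×ln(4.81) = 4510 J.
Q = ΔU + W = 4510 J.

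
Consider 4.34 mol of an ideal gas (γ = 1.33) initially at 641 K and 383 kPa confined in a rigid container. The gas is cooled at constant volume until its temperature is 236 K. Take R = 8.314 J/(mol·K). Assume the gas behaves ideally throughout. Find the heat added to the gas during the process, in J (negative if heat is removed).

V₁ = nRT₁/P₁ = 4.34×8.314×641/383 = 60.4 L.
Isochoric: V stays 60.4 L; P/T = const ⇒ T₂ = 236 K, P₂ = 141 kPa.
W = 0 (no volume change).
ΔU = nCvΔT = 4.34×25.2×(236−641) = -44300 J.
Q = ΔU = -44300 J.

-44300 J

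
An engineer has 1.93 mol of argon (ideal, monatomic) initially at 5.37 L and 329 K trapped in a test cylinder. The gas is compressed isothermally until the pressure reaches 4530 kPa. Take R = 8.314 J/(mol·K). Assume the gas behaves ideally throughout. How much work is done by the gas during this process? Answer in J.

-8070 J

P₁ = nRT₁/V₁ = 1.93×8.314×329/5.37 = 983 kPa.
Isothermal: T stays 329 K; PV = const ⇒ V₂ = 1.17 L, P₂ = 4530 kPa.
W = nRT ln(V₂/V₁) = 1.93×8.314×329×ln(0.217) = -8070 J.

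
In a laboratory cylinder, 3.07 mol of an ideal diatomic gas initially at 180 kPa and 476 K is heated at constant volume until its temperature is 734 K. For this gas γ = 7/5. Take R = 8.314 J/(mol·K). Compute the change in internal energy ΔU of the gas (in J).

V₁ = nRT₁/P₁ = 3.07×8.314×476/180 = 67.5 L.
Isochoric: V stays 67.5 L; P/T = const ⇒ T₂ = 734 K, P₂ = 278 kPa.
For an ideal gas ΔU = nCvΔT with Cv = (5/2)R = 20.8 J/(mol·K).
ΔU = 3.07×20.8×(734−476) = 16500 J.

16500 J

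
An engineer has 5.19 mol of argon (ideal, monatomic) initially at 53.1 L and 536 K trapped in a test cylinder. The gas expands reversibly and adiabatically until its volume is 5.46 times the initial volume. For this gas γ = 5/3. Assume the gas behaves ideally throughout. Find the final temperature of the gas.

P₁ = nRT₁/V₁ = 5.19×8.314×536/53.1 = 436 kPa.
Adiabatic: TV^(γ−1) = const ⇒ T₂ = 536×(0.183)^0.667 = 173 K; PV^γ = const ⇒ P₂ = 25.7 kPa.

173 K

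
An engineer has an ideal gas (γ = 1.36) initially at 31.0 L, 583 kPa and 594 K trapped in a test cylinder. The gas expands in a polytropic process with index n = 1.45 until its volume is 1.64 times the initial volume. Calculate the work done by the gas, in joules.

8020 J

n = P₁V₁/(RT₁) = 583×31.0/(8.314×594) = 3.66 mol.
Polytropic n=1.45: T₂ = T₁(V₁/V₂)^(n−1) = 594×(0.610)^0.45 = 475 K; P₂ = P₁(V₁/V₂)^n = 285 kPa.
W = (P₁V₁−P₂V₂)/(n−1) = (583×31.0−285×50.8)/0.45 = 8020 J.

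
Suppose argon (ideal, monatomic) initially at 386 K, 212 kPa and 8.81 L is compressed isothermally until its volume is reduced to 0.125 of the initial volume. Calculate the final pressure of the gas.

1700 kPa

Isothermal: T stays 386 K; PV = const ⇒ V₂ = 1.10 L, P₂ = 1700 kPa.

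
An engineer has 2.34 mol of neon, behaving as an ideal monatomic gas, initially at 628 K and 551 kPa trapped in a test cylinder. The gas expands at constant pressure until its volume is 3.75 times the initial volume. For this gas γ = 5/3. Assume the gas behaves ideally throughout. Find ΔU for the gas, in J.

50400 J

V₁ = nRT₁/P₁ = 2.34×8.314×628/551 = 22.2 L.
Isobaric: P stays 551 kPa; V/T = const ⇒ T₂ = 2360 K, V₂ = 83.2 L.
For an ideal gas ΔU = nCvΔT with Cv = (3/2)R = 12.5 J/(mol·K).
ΔU = 2.34×12.5×(2360−628) = 50400 J.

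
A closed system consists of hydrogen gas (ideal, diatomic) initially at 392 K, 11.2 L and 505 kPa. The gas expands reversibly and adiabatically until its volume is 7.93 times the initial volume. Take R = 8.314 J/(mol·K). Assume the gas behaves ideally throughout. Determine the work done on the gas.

n = P₁V₁/(RT₁) = 505×11.2/(8.314×392) = 1.74 mol.
Adiabatic: TV^(γ−1) = const ⇒ T₂ = 392×(0.126)^0.400 = 171 K; PV^γ = const ⇒ P₂ = 27.8 kPa.
ΔU = nCvΔT = 1.74×20.8×(171−392) = -7960 J.
Q = 0 for an adiabatic process, so W = −ΔU = 7960 J.
Work done on the gas = −W_by = -7960 J.

-7960 J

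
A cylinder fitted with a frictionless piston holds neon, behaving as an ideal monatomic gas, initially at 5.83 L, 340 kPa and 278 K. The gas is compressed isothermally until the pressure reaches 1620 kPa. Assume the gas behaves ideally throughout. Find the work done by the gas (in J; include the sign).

-3090 J

n = P₁V₁/(RT₁) = 340×5.83/(8.314×278) = 0.858 mol.
Isothermal: T stays 278 K; PV = const ⇒ V₂ = 1.22 L, P₂ = 1620 kPa.
W = nRT ln(V₂/V₁) = 0.858×8.314×278×ln(0.210) = -3090 J.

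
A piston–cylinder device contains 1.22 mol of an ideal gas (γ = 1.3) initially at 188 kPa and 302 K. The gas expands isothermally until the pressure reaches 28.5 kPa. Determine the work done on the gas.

-5780 J

V₁ = nRT₁/P₁ = 1.22×8.314×302/188 = 16.3 L.
Isothermal: T stays 302 K; PV = const ⇒ V₂ = 107 L, P₂ = 28.5 kPa.
W = nRT ln(V₂/V₁) = 1.22×8.314×302×ln(6.60) = 5780 J.
Work done on the gas = −W_by = -5780 J.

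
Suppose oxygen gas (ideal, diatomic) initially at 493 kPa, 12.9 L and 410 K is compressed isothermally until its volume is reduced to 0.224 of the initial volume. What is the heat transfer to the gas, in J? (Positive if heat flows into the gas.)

-9510 J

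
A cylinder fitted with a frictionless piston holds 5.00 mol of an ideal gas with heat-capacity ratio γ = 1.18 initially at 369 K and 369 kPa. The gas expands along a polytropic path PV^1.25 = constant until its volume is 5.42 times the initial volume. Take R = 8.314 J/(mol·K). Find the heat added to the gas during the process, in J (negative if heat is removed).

-8220 J

V₁ = nRT₁/P₁ = 5.00×8.314×369/369 = 41.6 L.
Polytropic n=1.25: T₂ = T₁(V₁/V₂)^(n−1) = 369×(0.185)^0.25 = 242 K; P₂ = P₁(V₁/V₂)^n = 44.6 kPa.
W = (P₁V₁−P₂V₂)/(n−1) = (369×41.6−44.6×225)/0.25 = 21100 J.
ΔU = nCvΔT = 5.00×46.2×(242−369) = -29400 J.
Q = ΔU + W = -8220 J.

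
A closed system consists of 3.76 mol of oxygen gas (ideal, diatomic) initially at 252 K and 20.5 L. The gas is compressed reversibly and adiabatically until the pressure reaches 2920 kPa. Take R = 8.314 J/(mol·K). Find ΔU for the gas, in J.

P₁ = nRT₁/V₁ = 3.76×8.314×252/20.5 = 384 kPa.
Adiabatic: T₂/T₁ = (P₂/P₁)^((γ−1)/γ) ⇒ T₂ = 252×(7.60)^0.286 = 450 K; V₂ = 4.82 L.
For an ideal gas ΔU = nCvΔT with Cv = (5/2)R = 20.8 J/(mol·K).
ΔU = 3.76×20.8×(450−252) = 15500 J.

15500 J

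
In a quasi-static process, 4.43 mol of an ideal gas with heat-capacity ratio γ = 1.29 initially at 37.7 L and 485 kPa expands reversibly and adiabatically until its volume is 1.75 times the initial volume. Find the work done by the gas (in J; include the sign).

9450 J

T₁ = P₁V₁/(nR) = 485×37.7/(4.43×8.314) = 496 K.
Adiabatic: TV^(γ−1) = const ⇒ T₂ = 496×(0.571)^0.290 = 422 K; PV^γ = const ⇒ P₂ = 236 kPa.
ΔU = nCvΔT = 4.43×28.7×(422−496) = -9450 J.
Q = 0 for an adiabatic process, so W = −ΔU = 9450 J.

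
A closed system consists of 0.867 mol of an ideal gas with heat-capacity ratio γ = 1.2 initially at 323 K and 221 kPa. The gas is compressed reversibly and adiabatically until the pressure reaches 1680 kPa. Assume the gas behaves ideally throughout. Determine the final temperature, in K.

V₁ = nRT₁/P₁ = 0.867×8.314×323/221 = 10.5 L.
Adiabatic: T₂/T₁ = (P₂/P₁)^((γ−1)/γ) ⇒ T₂ = 323×(7.60)^0.167 = 453 K; V₂ = 1.94 L.

453 K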